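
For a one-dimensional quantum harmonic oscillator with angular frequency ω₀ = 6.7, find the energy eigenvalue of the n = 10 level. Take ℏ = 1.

Using E_n = (n + ½)ℏω₀: E_10 = 10.5 × 6.7 = 70.35.

E = 70.4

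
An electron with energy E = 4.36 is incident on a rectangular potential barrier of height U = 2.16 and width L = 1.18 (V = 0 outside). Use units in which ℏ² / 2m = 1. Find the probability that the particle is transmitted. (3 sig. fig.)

Above the barrier the interior wavenumber is k₂ = √(2m(E − U))/ℏ = 1.483, giving phase k₂L = 1.750.
T = [1 + U² sin²(k₂L) / (4E(E − U))]⁻¹ = 1/1.118 = 0.895.

T = 0.895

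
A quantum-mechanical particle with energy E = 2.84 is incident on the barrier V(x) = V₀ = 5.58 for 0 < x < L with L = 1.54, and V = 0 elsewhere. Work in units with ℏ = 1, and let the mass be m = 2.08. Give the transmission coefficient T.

Since E < V₀ the interior solution is evanescent with decay constant κ = √(2m(V₀ − E))/ℏ = 3.376.
κL = 5.199, sinh(κL) = 90.57.
Matching ψ, ψ′ at both faces gives T = [1 + V₀² sinh²(κL) / (4E(V₀ − E))]⁻¹ = 1/8206 = 0.000122.

T = 0.000122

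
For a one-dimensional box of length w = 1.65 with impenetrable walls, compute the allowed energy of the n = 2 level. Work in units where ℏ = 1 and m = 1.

The infinite-well eigenfunctions ψ_n = √(2/w) sin(nπx/w) vanish at both walls, giving E_n = n²π²ℏ²/(2mw²).
E_2 = 2² × π² / (2 × 1 × 1.65²) = 7.250.

E = 7.25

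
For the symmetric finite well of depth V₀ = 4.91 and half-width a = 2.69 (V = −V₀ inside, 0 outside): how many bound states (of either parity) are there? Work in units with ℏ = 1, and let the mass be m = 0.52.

N = 4

Define the well-strength parameter z₀ = (a/ℏ)√(2mV₀) = 2.69 × √(2·0.52·4.91) = 6.079.
A new bound state (alternating even/odd) appears each time z₀ passes a multiple of π/2, so N = ⌊2z₀/π⌋ + 1 = ⌊3.870⌋ + 1 = 4.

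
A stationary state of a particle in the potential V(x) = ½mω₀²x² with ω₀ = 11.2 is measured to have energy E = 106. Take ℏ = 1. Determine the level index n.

Invert E_n = (n + ½)ℏω₀: n = E/ℏω₀ − ½ = 8.964, so n = 9.

n = 9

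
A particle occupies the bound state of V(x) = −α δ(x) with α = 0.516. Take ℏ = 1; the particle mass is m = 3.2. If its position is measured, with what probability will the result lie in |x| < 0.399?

P = 0.732

The normalised bound state is ψ = √κ e^{−κ|x|} with κ = mα/ℏ² = 1.651.
P(|x| < d) = ∫_{−d}^{d} κ e^{−2κ|x|} dx = 1 − e^{−2κd} = 1 − e^{−1.318} = 0.7322.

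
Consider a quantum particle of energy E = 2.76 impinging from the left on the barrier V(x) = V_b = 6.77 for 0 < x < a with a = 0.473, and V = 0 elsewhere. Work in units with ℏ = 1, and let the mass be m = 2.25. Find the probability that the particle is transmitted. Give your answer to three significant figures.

Since E < V_b the interior solution is evanescent with decay constant κ = √(2m(V_b − E))/ℏ = 4.248.
κa = 2.009, sinh(κa) = 3.662.
The exact tunnelling result is T⁻¹ = 1 + V_b² sinh²(κa) / [4E(V_b − E)] = 14.88, so T = 0.0672.

T = 0.0672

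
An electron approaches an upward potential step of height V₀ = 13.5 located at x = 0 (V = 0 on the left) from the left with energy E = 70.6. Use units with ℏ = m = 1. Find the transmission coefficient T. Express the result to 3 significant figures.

T = 0.997

On each side the TISE gives plane waves with k = √(2m(E − V))/ℏ: k₁ = √(2·1·70.6) = 11.88, k₂ = √(2·1·57.1) = 10.69.
Continuity of ψ and ψ′ at the step yields the reflection amplitude r = (k₁ − k₂)/(k₁ + k₂) = 0.05301; thus R = |r|² = 0.002810, T = 0.9972.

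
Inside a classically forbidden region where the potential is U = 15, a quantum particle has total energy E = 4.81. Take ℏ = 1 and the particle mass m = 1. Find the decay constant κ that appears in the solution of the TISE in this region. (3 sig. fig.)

κ = 4.51

Since E < U the TISE in this region is ψ'' = κ²ψ with κ = √(2m(U − E))/ℏ.
κ = √(2 × 1 × 10.19) = 4.514.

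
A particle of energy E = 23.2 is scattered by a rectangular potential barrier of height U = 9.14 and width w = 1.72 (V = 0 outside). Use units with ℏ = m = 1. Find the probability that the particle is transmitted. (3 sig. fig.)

E > U: inside the barrier k₂ = √(2m(E − U))/ℏ = 5.303, k₂w = 9.121.
Matching at both interfaces gives T⁻¹ = 1 + U² sin²(k₂w) / [4E(E − U)] = 1.006, hence T = 0.994.

T = 0.994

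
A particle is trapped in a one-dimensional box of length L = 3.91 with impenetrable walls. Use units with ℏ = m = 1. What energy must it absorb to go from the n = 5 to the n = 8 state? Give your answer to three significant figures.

ΔE = 12.6

E_n = n²π²ℏ²/(2mL²), so ΔE = (8² − 5²) π²ℏ²/(2mL²).
ΔE = 39 × π² / (2 × 1 × 3.91²) = 12.59.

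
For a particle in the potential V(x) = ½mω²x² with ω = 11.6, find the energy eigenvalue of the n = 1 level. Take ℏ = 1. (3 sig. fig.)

E = 17.4

The oscillator eigenvalues are E_n = ℏω(n + ½), so E_1 = 11.6 × 1.5 = 17.40.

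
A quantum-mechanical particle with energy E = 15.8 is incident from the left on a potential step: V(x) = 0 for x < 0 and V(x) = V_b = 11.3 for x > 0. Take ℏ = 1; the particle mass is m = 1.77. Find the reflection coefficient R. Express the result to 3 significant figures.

On each side the TISE gives plane waves with k = √(2m(E − V))/ℏ: k₁ = √(2·1.77·15.8) = 7.479, k₂ = √(2·1.77·4.5) = 3.991.
Matching ψ and ψ′ at x = 0 gives r = (k₁ − k₂)/(k₁ + k₂), so R = r² = 0.09245 and T = 1 − R = 0.9075.

R = 0.0925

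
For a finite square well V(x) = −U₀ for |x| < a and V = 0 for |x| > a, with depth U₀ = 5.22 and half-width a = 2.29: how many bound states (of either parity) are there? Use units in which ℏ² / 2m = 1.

The dimensionless depth is z₀ = a√(2mU₀)/ℏ = 2.29 × √(5.220) = 5.232.
A new bound state (alternating even/odd) appears each time z₀ passes a multiple of π/2, so N = ⌊2z₀/π⌋ + 1 = ⌊3.331⌋ + 1 = 4.

N = 4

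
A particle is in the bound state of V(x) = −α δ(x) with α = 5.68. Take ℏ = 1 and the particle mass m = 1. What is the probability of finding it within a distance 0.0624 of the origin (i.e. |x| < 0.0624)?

P = 0.508

The normalised bound state is ψ = √κ e^{−κ|x|} with κ = mα/ℏ² = 5.680.
P(|x| < d) = ∫_{−d}^{d} κ e^{−2κ|x|} dx = 1 − e^{−2κd} = 1 − e^{−0.7089} = 0.5078.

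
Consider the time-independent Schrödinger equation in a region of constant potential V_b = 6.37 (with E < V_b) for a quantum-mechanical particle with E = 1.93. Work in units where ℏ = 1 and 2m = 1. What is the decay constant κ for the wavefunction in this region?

κ = 2.11

Since E < V_b the TISE in this region is ψ'' = κ²ψ with κ = √(2m(V_b − E))/ℏ.
κ = √(2 × 0.5 × 4.44) = 2.107.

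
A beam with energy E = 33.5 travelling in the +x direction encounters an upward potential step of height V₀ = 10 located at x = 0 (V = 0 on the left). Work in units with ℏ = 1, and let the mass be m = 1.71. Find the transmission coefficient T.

T = 0.992

On each side the TISE gives plane waves with k = √(2m(E − V))/ℏ: k₁ = √(2·1.71·33.5) = 10.70, k₂ = √(2·1.71·23.5) = 8.965.
Matching ψ and ψ′ at x = 0 gives r = (k₁ − k₂)/(k₁ + k₂), so R = r² = 0.007815 and T = 1 − R = 0.9922.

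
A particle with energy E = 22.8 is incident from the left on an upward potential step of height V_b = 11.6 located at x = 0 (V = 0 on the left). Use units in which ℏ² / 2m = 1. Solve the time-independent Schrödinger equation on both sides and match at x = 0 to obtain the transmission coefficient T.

T = 0.969

On each side the TISE gives plane waves with k = √(2m(E − V))/ℏ: k₁ = √(2·½·22.8) = 4.775, k₂ = √(2·½·11.2) = 3.347.
Matching ψ and ψ′ at x = 0 gives r = (k₁ − k₂)/(k₁ + k₂), so R = r² = 0.03093 and T = 1 − R = 0.9691.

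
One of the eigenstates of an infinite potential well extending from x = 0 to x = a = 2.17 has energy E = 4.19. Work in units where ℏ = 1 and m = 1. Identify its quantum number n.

n = 2

From E_n = n²π²ℏ²/(2ma²) invert to n = √(2ma²E)/(πℏ).
n = (2.17/π) × √(2 × 1 × 4.19) = 2.000 → n = 2.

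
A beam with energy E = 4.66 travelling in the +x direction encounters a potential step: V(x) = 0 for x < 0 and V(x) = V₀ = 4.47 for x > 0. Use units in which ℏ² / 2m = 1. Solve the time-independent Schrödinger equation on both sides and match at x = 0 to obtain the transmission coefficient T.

T = 0.559

The wavenumbers are k₁ = √(2mE)/ℏ = 2.159 on the left and k₂ = √(2m(E − V₀))/ℏ = 0.4359 on the right.
Matching ψ and ψ′ at x = 0 gives r = (k₁ − k₂)/(k₁ + k₂), so R = r² = 0.4409 and T = 1 − R = 0.5591.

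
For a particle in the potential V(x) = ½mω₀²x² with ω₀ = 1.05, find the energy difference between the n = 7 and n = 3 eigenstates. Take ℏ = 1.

E_n = ℏω₀(n + ½), so ΔE = (7 − 3) ℏω₀ = 4 × 1.05 = 4.200.

ΔE = 4.20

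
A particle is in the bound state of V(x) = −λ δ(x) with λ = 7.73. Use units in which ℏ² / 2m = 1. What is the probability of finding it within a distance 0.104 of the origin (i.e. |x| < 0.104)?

P = 0.552

The normalised bound state is ψ = √κ e^{−κ|x|} with κ = mλ/ℏ² = 3.865.
P(|x| < d) = ∫_{−d}^{d} κ e^{−2κ|x|} dx = 1 − e^{−2κd} = 1 − e^{−0.8039} = 0.5524.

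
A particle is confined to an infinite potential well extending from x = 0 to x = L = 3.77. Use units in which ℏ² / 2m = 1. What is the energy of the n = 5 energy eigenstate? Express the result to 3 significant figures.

E = 17.4

The infinite-well eigenfunctions ψ_n = √(2/L) sin(nπx/L) vanish at both walls, giving E_n = n²π²ℏ²/(2mL²).
E_5 = 5² × π² / (2 × 0.5 × 3.77²) = 17.36.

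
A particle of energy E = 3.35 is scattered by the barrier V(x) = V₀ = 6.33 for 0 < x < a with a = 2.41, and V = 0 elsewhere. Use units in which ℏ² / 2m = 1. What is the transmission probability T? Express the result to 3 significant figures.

E < V₀: inside the barrier ψ ∝ e^{±κx} with κ = √(2m(V₀ − E))/ℏ = 1.726.
κa = 4.160, sinh(κa) = 32.04.
The exact tunnelling result is T⁻¹ = 1 + V₀² sinh²(κa) / [4E(V₀ − E)] = 1031, so T = 0.000970.

T = 0.000970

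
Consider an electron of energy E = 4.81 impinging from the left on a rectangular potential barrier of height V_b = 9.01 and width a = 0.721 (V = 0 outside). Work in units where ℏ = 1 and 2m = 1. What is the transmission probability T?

E < V_b: inside the barrier ψ ∝ e^{±κx} with κ = √(2m(V_b − E))/ℏ = 2.049.
κa = 1.478, sinh(κa) = 2.077.
Matching ψ, ψ′ at both faces gives T = [1 + V_b² sinh²(κa) / (4E(V_b − E))]⁻¹ = 1/5.334 = 0.187.

T = 0.187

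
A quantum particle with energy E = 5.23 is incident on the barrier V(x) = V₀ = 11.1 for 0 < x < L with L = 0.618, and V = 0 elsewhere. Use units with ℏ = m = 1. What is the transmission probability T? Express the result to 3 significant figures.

T = 0.0561

Since E < V₀ the interior solution is evanescent with decay constant κ = √(2m(V₀ − E))/ℏ = 3.426.
κL = 2.117, sinh(κL) = 4.095.
Matching ψ, ψ′ at both faces gives T = [1 + V₀² sinh²(κL) / (4E(V₀ − E))]⁻¹ = 1/17.82 = 0.0561.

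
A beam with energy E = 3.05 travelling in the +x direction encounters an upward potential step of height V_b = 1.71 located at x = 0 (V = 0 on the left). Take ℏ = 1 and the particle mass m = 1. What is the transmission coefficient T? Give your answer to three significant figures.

On each side the TISE gives plane waves with k = √(2m(E − V))/ℏ: k₁ = √(2·1·3.05) = 2.470, k₂ = √(2·1·1.34) = 1.637.
Continuity of ψ and ψ′ at the step yields the reflection amplitude r = (k₁ − k₂)/(k₁ + k₂) = 0.2028; thus R = |r|² = 0.04112, T = 0.9589.

T = 0.959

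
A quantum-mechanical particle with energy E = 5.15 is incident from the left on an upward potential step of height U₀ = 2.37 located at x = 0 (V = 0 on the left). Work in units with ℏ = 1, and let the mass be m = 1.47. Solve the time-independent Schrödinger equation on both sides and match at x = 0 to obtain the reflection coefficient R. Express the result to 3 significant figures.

R = 0.0234

The wavenumbers are k₁ = √(2mE)/ℏ = 3.891 on the left and k₂ = √(2m(E − U₀))/ℏ = 2.859 on the right.
Continuity of ψ and ψ′ at the step yields the reflection amplitude r = (k₁ − k₂)/(k₁ + k₂) = 0.1529; thus R = |r|² = 0.02339, T = 0.9766.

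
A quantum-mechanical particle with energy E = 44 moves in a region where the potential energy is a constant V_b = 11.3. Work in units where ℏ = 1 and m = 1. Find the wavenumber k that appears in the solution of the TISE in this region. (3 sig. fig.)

k = 8.09

With E > V_b the solution is oscillatory, ψ ∝ e^{±ikx} with k = √(2m(E − V_b))/ℏ.
k = √(2 × 1 × 32.7) = 8.087.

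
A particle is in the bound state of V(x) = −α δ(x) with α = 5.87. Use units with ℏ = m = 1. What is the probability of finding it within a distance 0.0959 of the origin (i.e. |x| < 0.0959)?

The normalised bound state is ψ = √κ e^{−κ|x|} with κ = mα/ℏ² = 5.870.
P(|x| < d) = ∫_{−d}^{d} κ e^{−2κ|x|} dx = 1 − e^{−2κd} = 1 − e^{−1.126} = 0.6756.

P = 0.676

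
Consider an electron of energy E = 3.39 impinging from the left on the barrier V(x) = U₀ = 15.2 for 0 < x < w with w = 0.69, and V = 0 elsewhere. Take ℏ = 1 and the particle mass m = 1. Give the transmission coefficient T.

E < U₀: inside the barrier ψ ∝ e^{±κx} with κ = √(2m(U₀ − E))/ℏ = 4.860.
κw = 3.353, sinh(κw) = 14.28.
Matching ψ, ψ′ at both faces gives T = [1 + U₀² sinh²(κw) / (4E(U₀ − E))]⁻¹ = 1/295.3 = 0.00339.

T = 0.00339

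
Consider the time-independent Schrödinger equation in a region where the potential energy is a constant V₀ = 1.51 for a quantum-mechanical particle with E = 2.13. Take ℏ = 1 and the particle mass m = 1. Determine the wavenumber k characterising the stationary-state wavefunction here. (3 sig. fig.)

k = 1.11

With E > V₀ the solution is oscillatory, ψ ∝ e^{±ikx} with k = √(2m(E − V₀))/ℏ.
k = √(2 × 1 × 0.62) = 1.114.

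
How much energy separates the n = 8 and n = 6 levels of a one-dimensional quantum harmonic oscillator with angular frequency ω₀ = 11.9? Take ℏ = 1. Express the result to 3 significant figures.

ΔE = 23.8

E_n = ℏω₀(n + ½), so ΔE = (8 − 6) ℏω₀ = 2 × 11.9 = 23.80.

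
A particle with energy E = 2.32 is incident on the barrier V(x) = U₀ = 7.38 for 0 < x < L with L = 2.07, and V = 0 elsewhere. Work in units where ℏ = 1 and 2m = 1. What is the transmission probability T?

T = 0.000311

E < U₀: inside the barrier ψ ∝ e^{±κx} with κ = √(2m(U₀ − E))/ℏ = 2.249.
κL = 4.656, sinh(κL) = 52.62.
Matching ψ, ψ′ at both faces gives T = [1 + U₀² sinh²(κL) / (4E(U₀ − E))]⁻¹ = 1/3213 = 0.000311.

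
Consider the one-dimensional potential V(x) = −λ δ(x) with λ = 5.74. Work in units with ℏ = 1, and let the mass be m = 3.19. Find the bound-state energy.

The bound state is ψ(x) = √κ e^{−κ|x|}. The derivative jump ψ'(0⁺) − ψ'(0⁻) = −(2mλ/ℏ²)ψ(0) fixes κ = mλ/ℏ² = 18.31.
Then E = −ℏ²κ²/(2m) = −mλ²/(2ℏ²) = -52.55.

E = -52.6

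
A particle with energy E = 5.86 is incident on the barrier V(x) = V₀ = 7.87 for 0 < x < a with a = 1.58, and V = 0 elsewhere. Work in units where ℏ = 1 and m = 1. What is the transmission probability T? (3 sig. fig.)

T = 0.00538

E < V₀: inside the barrier ψ ∝ e^{±κx} with κ = √(2m(V₀ − E))/ℏ = 2.005.
κa = 3.168, sinh(κa) = 11.86.
Matching ψ, ψ′ at both faces gives T = [1 + V₀² sinh²(κa) / (4E(V₀ − E))]⁻¹ = 1/185.8 = 0.00538.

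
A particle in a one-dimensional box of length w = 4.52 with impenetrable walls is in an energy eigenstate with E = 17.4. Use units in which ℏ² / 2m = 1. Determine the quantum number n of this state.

n = 6

From E_n = n²π²ℏ²/(2mw²) invert to n = √(2mw²E)/(πℏ).
n = (4.52/π) × √(2 × 0.5 × 17.4) = 6.002 → n = 6.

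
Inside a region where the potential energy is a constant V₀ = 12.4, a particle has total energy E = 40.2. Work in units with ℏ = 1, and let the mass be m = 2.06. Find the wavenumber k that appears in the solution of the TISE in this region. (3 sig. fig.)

With E > V₀ the solution is oscillatory, ψ ∝ e^{±ikx} with k = √(2m(E − V₀))/ℏ.
k = √(2 × 2.06 × 27.8) = 10.70.

k = 10.7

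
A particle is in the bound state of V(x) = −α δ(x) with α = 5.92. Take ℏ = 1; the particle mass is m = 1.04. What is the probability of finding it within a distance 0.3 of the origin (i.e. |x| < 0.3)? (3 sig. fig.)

The normalised bound state is ψ = √κ e^{−κ|x|} with κ = mα/ℏ² = 6.157.
P(|x| < d) = ∫_{−d}^{d} κ e^{−2κ|x|} dx = 1 − e^{−2κd} = 1 − e^{−3.694} = 0.9751.

P = 0.975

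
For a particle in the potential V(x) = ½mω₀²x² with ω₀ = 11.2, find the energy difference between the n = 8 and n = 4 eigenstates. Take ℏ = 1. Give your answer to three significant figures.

E_n = ℏω₀(n + ½), so ΔE = (8 − 4) ℏω₀ = 4 × 11.2 = 44.80.

ΔE = 44.8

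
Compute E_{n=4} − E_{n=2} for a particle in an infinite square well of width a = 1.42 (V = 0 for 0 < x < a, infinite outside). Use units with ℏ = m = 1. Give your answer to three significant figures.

E_n = n²π²ℏ²/(2ma²), so ΔE = (4² − 2²) π²ℏ²/(2ma²).
ΔE = 12 × π² / (2 × 1 × 1.42²) = 29.37.

ΔE = 29.4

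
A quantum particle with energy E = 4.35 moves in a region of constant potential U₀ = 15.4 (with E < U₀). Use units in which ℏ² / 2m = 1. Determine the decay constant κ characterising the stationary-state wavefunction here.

κ = 3.32

Since E < U₀ the TISE in this region is ψ'' = κ²ψ with κ = √(2m(U₀ − E))/ℏ.
κ = √(2 × 0.5 × 11.05) = 3.324.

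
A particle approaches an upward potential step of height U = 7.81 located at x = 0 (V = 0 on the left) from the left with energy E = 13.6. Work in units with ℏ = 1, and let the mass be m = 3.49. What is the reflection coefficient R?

On each side the TISE gives plane waves with k = √(2m(E − V))/ℏ: k₁ = √(2·3.49·13.6) = 9.743, k₂ = √(2·3.49·5.79) = 6.357.
Continuity of ψ and ψ′ at the step yields the reflection amplitude r = (k₁ − k₂)/(k₁ + k₂) = 0.2103; thus R = |r|² = 0.04423, T = 0.9558.

R = 0.0442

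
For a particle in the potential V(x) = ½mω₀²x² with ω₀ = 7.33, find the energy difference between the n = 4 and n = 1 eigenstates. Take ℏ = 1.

ΔE = 22.0

E_n = ℏω₀(n + ½), so ΔE = (4 − 1) ℏω₀ = 3 × 7.33 = 21.99.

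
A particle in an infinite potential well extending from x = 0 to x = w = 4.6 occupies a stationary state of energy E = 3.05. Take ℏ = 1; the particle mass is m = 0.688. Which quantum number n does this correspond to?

n = 3

For an infinite well E_n = n²π²ℏ²/(2mw²), so n = (w/πℏ)√(2mE).
n = (4.6/π) × √(2 × 0.688 × 3.05) = 3.000 → n = 3.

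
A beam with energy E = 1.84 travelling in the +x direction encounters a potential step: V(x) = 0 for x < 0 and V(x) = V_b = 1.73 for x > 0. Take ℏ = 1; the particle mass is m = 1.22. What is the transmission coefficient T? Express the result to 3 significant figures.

The wavenumbers are k₁ = √(2mE)/ℏ = 2.119 on the left and k₂ = √(2m(E − V_b))/ℏ = 0.5181 on the right.
Matching ψ and ψ′ at x = 0 gives r = (k₁ − k₂)/(k₁ + k₂), so R = r² = 0.3685 and T = 1 − R = 0.6315.

T = 0.631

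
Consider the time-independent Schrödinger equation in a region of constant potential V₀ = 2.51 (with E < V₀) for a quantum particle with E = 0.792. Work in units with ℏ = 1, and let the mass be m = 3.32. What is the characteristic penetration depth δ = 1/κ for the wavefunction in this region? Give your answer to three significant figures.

Since E < V₀ the TISE in this region is ψ'' = κ²ψ with κ = √(2m(V₀ − E))/ℏ.
κ = √(2 × 3.32 × 1.718) = 3.378. The penetration depth is δ = 1/κ = 0.296.

δ = 0.296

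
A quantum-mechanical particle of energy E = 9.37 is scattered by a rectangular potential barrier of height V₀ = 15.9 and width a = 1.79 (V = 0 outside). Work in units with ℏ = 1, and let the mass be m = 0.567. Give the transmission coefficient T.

E < V₀: inside the barrier ψ ∝ e^{±κx} with κ = √(2m(V₀ − E))/ℏ = 2.721.
κa = 4.871, sinh(κa) = 65.22.
The exact tunnelling result is T⁻¹ = 1 + V₀² sinh²(κa) / [4E(V₀ − E)] = 4395, so T = 0.000228.

T = 0.000228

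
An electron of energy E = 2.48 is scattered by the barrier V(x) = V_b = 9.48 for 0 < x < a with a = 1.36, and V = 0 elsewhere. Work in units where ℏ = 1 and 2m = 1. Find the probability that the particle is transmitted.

Since E < V_b the interior solution is evanescent with decay constant κ = √(2m(V_b − E))/ℏ = 2.646.
κa = 3.598, sinh(κa) = 18.25.
The exact tunnelling result is T⁻¹ = 1 + V_b² sinh²(κa) / [4E(V_b − E)] = 432.2, so T = 0.00231.

T = 0.00231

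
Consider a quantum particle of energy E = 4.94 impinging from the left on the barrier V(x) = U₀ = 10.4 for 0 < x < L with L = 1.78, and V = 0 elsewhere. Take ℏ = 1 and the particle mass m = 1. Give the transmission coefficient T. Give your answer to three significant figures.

T = 0.0000310

E < U₀: inside the barrier ψ ∝ e^{±κx} with κ = √(2m(U₀ − E))/ℏ = 3.305.
κL = 5.882, sinh(κL) = 179.3.
Matching ψ, ψ′ at both faces gives T = [1 + U₀² sinh²(κL) / (4E(U₀ − E))]⁻¹ = 1/32220 = 0.0000310.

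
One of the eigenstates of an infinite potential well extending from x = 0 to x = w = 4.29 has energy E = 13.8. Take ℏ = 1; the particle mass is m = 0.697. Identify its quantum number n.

From E_n = n²π²ℏ²/(2mw²) invert to n = √(2mw²E)/(πℏ).
n = (4.29/π) × √(2 × 0.697 × 13.8) = 5.989 → n = 6.

n = 6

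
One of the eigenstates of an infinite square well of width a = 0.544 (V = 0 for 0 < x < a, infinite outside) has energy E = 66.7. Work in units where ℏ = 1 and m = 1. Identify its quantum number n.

n = 2

For an infinite well E_n = n²π²ℏ²/(2ma²), so n = (a/πℏ)√(2mE).
n = (0.544/π) × √(2 × 1 × 66.7) = 2.000 → n = 2.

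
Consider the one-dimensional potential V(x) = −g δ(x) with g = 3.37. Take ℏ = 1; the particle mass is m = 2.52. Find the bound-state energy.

E = -14.3

For x ≠ 0 the bound state is ψ ∝ e^{−κ|x|}; integrating the TISE across the delta gives the cusp condition 2κ = 2mg/ℏ², so κ = 8.492.
Then E = −ℏ²κ²/(2m) = −mg²/(2ℏ²) = -14.31.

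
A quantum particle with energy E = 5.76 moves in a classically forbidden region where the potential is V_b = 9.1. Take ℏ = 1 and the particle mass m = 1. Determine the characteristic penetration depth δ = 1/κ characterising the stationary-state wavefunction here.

δ = 0.387

Since E < V_b the TISE in this region is ψ'' = κ²ψ with κ = √(2m(V_b − E))/ℏ.
κ = √(2 × 1 × 3.34) = 2.585. The penetration depth is δ = 1/κ = 0.387.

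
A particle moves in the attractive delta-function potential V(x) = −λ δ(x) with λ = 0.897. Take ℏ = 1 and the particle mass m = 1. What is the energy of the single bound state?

E = -0.402

The bound state is ψ(x) = √κ e^{−κ|x|}. The derivative jump ψ'(0⁺) − ψ'(0⁻) = −(2mλ/ℏ²)ψ(0) fixes κ = mλ/ℏ² = 0.8970.
Then E = −ℏ²κ²/(2m) = −mλ²/(2ℏ²) = -0.4023.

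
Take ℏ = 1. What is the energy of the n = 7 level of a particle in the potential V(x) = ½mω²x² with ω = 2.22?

The oscillator eigenvalues are E_n = ℏω(n + ½), so E_7 = 2.22 × 7.5 = 16.65.

E = 16.7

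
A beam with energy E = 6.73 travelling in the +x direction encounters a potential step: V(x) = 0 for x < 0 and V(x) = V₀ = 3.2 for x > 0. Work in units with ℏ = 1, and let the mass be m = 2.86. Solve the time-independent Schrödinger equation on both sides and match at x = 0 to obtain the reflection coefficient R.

R = 0.0256

The wavenumbers are k₁ = √(2mE)/ℏ = 6.204 on the left and k₂ = √(2m(E − V₀))/ℏ = 4.494 on the right.
Continuity of ψ and ψ′ at the step yields the reflection amplitude r = (k₁ − k₂)/(k₁ + k₂) = 0.1599; thus R = |r|² = 0.02558, T = 0.9744.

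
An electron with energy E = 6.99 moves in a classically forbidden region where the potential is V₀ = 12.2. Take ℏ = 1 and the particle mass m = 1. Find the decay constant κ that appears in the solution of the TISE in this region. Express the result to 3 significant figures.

Since E < V₀ the TISE in this region is ψ'' = κ²ψ with κ = √(2m(V₀ − E))/ℏ.
κ = √(2 × 1 × 5.21) = 3.228.

κ = 3.23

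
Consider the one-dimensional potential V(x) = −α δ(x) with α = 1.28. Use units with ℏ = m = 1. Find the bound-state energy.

For x ≠ 0 the bound state is ψ ∝ e^{−κ|x|}; integrating the TISE across the delta gives the cusp condition 2κ = 2mα/ℏ², so κ = 1.280.
Then E = −ℏ²κ²/(2m) = −mα²/(2ℏ²) = -0.8192.

E = -0.819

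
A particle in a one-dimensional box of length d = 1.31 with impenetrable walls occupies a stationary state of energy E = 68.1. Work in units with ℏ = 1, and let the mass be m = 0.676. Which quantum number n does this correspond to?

From E_n = n²π²ℏ²/(2md²) invert to n = √(2md²E)/(πℏ).
n = (1.31/π) × √(2 × 0.676 × 68.1) = 4.001 → n = 4.

n = 4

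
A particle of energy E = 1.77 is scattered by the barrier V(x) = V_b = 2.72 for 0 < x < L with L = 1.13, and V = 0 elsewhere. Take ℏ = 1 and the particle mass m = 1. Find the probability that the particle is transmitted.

Since E < V_b the interior solution is evanescent with decay constant κ = √(2m(V_b − E))/ℏ = 1.378.
κL = 1.558, sinh(κL) = 2.268.
The exact tunnelling result is T⁻¹ = 1 + V_b² sinh²(κL) / [4E(V_b − E)] = 6.660, so T = 0.150.

T = 0.150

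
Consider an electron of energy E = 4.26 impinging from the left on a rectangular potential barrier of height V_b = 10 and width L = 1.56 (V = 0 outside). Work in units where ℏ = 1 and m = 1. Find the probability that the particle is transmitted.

E < V_b: inside the barrier ψ ∝ e^{±κx} with κ = √(2m(V_b − E))/ℏ = 3.388.
κL = 5.286, sinh(κL) = 98.74.
The exact tunnelling result is T⁻¹ = 1 + V_b² sinh²(κL) / [4E(V_b − E)] = 9968, so T = 0.000100.

T = 0.000100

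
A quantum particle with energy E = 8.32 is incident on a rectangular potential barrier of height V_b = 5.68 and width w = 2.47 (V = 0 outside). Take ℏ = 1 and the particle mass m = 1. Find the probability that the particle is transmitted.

Above the barrier the interior wavenumber is k₂ = √(2m(E − V_b))/ℏ = 2.298, giving phase k₂w = 5.676.
T = [1 + V_b² sin²(k₂w) / (4E(E − V_b))]⁻¹ = 1/1.120 = 0.893.

T = 0.893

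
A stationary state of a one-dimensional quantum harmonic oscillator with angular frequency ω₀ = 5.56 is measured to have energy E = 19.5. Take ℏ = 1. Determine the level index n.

Invert E_n = (n + ½)ℏω₀: n = E/ℏω₀ − ½ = 3.007, so n = 3.

n = 3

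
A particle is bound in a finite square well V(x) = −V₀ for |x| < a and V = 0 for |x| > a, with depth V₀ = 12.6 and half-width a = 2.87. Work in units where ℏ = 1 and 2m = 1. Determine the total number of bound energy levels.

N = 7

Define the well-strength parameter z₀ = (a/ℏ)√(2mV₀) = 2.87 × √(2·0.5·12.6) = 10.19.
A new bound state (alternating even/odd) appears each time z₀ passes a multiple of π/2, so N = ⌊2z₀/π⌋ + 1 = ⌊6.486⌋ + 1 = 7.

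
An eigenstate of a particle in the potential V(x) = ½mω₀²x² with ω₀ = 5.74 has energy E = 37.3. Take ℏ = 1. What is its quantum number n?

E_n = ℏω₀(n + ½) ⇒ n = E/(ℏω₀) − ½ = 37.3/5.74 − 0.5 = 5.998 → n = 6.

n = 6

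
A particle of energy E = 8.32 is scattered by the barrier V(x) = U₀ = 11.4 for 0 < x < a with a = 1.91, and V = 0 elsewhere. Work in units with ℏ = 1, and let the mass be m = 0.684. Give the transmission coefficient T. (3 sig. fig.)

T = 0.00124

Since E < U₀ the interior solution is evanescent with decay constant κ = √(2m(U₀ − E))/ℏ = 2.053.
κa = 3.921, sinh(κa) = 25.21.
Matching ψ, ψ′ at both faces gives T = [1 + U₀² sinh²(κa) / (4E(U₀ − E))]⁻¹ = 1/806.5 = 0.00124.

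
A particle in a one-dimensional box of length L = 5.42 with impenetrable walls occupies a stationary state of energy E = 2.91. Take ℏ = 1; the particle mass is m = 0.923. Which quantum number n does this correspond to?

For an infinite well E_n = n²π²ℏ²/(2mL²), so n = (L/πℏ)√(2mE).
n = (5.42/π) × √(2 × 0.923 × 2.91) = 3.999 → n = 4.

n = 4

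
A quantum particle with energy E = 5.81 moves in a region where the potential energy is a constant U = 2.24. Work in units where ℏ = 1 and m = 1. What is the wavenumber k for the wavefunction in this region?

With E > U the solution is oscillatory, ψ ∝ e^{±ikx} with k = √(2m(E − U))/ℏ.
k = √(2 × 1 × 3.57) = 2.672.

k = 2.67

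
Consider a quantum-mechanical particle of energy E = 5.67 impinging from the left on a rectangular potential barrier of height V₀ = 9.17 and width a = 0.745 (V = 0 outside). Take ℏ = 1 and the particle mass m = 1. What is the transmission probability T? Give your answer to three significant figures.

T = 0.0708

Since E < V₀ the interior solution is evanescent with decay constant κ = √(2m(V₀ − E))/ℏ = 2.646.
κa = 1.971, sinh(κa) = 3.520.
The exact tunnelling result is T⁻¹ = 1 + V₀² sinh²(κa) / [4E(V₀ − E)] = 14.12, so T = 0.0708.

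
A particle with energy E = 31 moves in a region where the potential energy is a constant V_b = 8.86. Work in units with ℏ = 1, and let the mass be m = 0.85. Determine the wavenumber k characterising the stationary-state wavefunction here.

With E > V_b the solution is oscillatory, ψ ∝ e^{±ikx} with k = √(2m(E − V_b))/ℏ.
k = √(2 × 0.85 × 22.14) = 6.135.

k = 6.13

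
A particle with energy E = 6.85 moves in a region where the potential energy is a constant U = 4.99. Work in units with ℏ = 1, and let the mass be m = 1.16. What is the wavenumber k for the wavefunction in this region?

k = 2.08

With E > U the solution is oscillatory, ψ ∝ e^{±ikx} with k = √(2m(E − U))/ℏ.
k = √(2 × 1.16 × 1.86) = 2.077.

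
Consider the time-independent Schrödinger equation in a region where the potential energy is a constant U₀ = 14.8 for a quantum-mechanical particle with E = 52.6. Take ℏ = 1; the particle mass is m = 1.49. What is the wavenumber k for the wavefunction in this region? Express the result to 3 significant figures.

k = 10.6

With E > U₀ the solution is oscillatory, ψ ∝ e^{±ikx} with k = √(2m(E − U₀))/ℏ.
k = √(2 × 1.49 × 37.8) = 10.61.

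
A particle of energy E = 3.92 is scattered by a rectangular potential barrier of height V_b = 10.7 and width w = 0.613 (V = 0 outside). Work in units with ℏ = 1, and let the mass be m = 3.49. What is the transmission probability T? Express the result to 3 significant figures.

E < V_b: inside the barrier ψ ∝ e^{±κx} with κ = √(2m(V_b − E))/ℏ = 6.879.
κw = 4.217, sinh(κw) = 33.91.
Matching ψ, ψ′ at both faces gives T = [1 + V_b² sinh²(κw) / (4E(V_b − E))]⁻¹ = 1/1239 = 0.000807.

T = 0.000807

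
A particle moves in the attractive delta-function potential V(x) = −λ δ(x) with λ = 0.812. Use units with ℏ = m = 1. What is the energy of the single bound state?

E = -0.330

For x ≠ 0 the bound state is ψ ∝ e^{−κ|x|}; integrating the TISE across the delta gives the cusp condition 2κ = 2mλ/ℏ², so κ = 0.8120.
Then E = −ℏ²κ²/(2m) = −mλ²/(2ℏ²) = -0.3297.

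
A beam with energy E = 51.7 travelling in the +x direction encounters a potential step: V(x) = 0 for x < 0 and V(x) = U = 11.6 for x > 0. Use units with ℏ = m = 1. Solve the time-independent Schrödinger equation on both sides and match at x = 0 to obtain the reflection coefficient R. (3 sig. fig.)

R = 0.00402

On each side the TISE gives plane waves with k = √(2m(E − V))/ℏ: k₁ = √(2·1·51.7) = 10.17, k₂ = √(2·1·40.1) = 8.955.
Matching ψ and ψ′ at x = 0 gives r = (k₁ − k₂)/(k₁ + k₂), so R = r² = 0.004024 and T = 1 − R = 0.9960.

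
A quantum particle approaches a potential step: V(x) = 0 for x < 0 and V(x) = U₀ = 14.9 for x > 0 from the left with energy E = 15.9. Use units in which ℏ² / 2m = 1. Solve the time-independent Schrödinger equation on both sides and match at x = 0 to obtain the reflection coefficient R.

R = 0.359

The wavenumbers are k₁ = √(2mE)/ℏ = 3.987 on the left and k₂ = √(2m(E − U₀))/ℏ = 1.000 on the right.
Matching ψ and ψ′ at x = 0 gives r = (k₁ − k₂)/(k₁ + k₂), so R = r² = 0.3588 and T = 1 − R = 0.6412.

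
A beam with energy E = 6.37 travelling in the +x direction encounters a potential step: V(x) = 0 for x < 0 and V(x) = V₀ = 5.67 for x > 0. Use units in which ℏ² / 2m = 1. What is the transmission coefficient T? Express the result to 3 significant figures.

T = 0.748

On each side the TISE gives plane waves with k = √(2m(E − V))/ℏ: k₁ = √(2·½·6.37) = 2.524, k₂ = √(2·½·0.7) = 0.8367.
Continuity of ψ and ψ′ at the step yields the reflection amplitude r = (k₁ − k₂)/(k₁ + k₂) = 0.5021; thus R = |r|² = 0.2521, T = 0.7479.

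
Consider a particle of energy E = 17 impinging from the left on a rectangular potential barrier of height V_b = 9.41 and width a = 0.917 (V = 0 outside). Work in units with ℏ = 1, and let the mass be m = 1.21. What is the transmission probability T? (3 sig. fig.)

T = 0.921

E > V_b: inside the barrier k₂ = √(2m(E − V_b))/ℏ = 4.286, k₂a = 3.930.
T = [1 + V_b² sin²(k₂a) / (4E(E − V_b))]⁻¹ = 1/1.086 = 0.921.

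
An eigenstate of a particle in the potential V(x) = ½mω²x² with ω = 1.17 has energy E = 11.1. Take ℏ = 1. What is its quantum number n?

n = 9

Invert E_n = (n + ½)ℏω: n = E/ℏω − ½ = 8.987, so n = 9.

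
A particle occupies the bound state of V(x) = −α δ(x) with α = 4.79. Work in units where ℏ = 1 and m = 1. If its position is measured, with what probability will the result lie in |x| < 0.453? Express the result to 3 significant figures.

The normalised bound state is ψ = √κ e^{−κ|x|} with κ = mα/ℏ² = 4.790.
P(|x| < d) = ∫_{−d}^{d} κ e^{−2κ|x|} dx = 1 − e^{−2κd} = 1 − e^{−4.340} = 0.9870.

P = 0.987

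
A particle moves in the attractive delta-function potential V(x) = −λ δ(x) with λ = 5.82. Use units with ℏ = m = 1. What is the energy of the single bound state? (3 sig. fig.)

E = -16.9

For x ≠ 0 the bound state is ψ ∝ e^{−κ|x|}; integrating the TISE across the delta gives the cusp condition 2κ = 2mλ/ℏ², so κ = 5.820.
Then E = −ℏ²κ²/(2m) = −mλ²/(2ℏ²) = -16.94.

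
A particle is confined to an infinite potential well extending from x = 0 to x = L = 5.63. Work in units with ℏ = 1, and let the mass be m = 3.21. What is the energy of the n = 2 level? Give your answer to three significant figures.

Requiring ψ(0) = ψ(L) = 0 quantises k = nπ/L, hence E_n = ℏ²k²/2m = n²π²ℏ²/(2mL²).
E_2 = 2² × π² / (2 × 3.21 × 5.63²) = 0.1940.

E = 0.194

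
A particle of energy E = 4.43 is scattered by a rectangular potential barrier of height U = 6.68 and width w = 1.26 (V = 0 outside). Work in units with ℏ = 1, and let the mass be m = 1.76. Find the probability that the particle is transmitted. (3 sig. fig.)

T = 0.00297

E < U: inside the barrier ψ ∝ e^{±κx} with κ = √(2m(U − E))/ℏ = 2.814.
κw = 3.546, sinh(κw) = 17.32.
Matching ψ, ψ′ at both faces gives T = [1 + U² sinh²(κw) / (4E(U − E))]⁻¹ = 1/336.8 = 0.00297.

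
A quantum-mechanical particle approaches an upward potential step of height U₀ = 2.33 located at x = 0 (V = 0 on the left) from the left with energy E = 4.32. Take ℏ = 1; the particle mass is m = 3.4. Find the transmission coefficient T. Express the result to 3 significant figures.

T = 0.963

The wavenumbers are k₁ = √(2mE)/ℏ = 5.420 on the left and k₂ = √(2m(E − U₀))/ℏ = 3.679 on the right.
Continuity of ψ and ψ′ at the step yields the reflection amplitude r = (k₁ − k₂)/(k₁ + k₂) = 0.1914; thus R = |r|² = 0.03663, T = 0.9634.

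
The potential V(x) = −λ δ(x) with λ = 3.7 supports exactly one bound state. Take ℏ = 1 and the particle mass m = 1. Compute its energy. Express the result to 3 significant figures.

E = -6.85

For x ≠ 0 the bound state is ψ ∝ e^{−κ|x|}; integrating the TISE across the delta gives the cusp condition 2κ = 2mλ/ℏ², so κ = 3.700.
Then E = −ℏ²κ²/(2m) = −mλ²/(2ℏ²) = -6.845.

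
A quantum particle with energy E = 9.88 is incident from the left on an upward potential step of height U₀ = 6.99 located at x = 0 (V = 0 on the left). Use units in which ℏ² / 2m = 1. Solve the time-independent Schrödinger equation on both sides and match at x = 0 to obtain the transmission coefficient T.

T = 0.911

The wavenumbers are k₁ = √(2mE)/ℏ = 3.143 on the left and k₂ = √(2m(E − U₀))/ℏ = 1.700 on the right.
Matching ψ and ψ′ at x = 0 gives r = (k₁ − k₂)/(k₁ + k₂), so R = r² = 0.08880 and T = 1 − R = 0.9112.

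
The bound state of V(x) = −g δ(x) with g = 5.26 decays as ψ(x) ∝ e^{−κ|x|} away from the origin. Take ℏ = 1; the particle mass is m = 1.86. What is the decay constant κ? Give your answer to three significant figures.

Integrating the TISE across x = 0 gives the cusp condition ψ'(0⁺) − ψ'(0⁻) = −(2mg/ℏ²)ψ(0).
With ψ ∝ e^{−κ|x|} this yields −2κ = −2mg/ℏ², so κ = mg/ℏ² = 9.784.

κ = 9.78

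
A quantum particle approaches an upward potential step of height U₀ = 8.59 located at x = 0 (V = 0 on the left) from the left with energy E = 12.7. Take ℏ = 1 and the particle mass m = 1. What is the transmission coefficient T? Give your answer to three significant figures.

T = 0.924

On each side the TISE gives plane waves with k = √(2m(E − V))/ℏ: k₁ = √(2·1·12.7) = 5.040, k₂ = √(2·1·4.11) = 2.867.
Continuity of ψ and ψ′ at the step yields the reflection amplitude r = (k₁ − k₂)/(k₁ + k₂) = 0.2748; thus R = |r|² = 0.07551, T = 0.9245.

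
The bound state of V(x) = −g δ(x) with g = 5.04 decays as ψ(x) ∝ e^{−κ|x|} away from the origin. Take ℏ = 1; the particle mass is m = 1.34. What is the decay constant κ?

Integrating the TISE across x = 0 gives the cusp condition ψ'(0⁺) − ψ'(0⁻) = −(2mg/ℏ²)ψ(0).
With ψ ∝ e^{−κ|x|} this yields −2κ = −2mg/ℏ², so κ = mg/ℏ² = 6.754.

κ = 6.75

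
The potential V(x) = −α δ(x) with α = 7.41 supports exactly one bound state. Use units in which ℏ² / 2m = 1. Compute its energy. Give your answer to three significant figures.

E = -13.7

The bound state is ψ(x) = √κ e^{−κ|x|}. The derivative jump ψ'(0⁺) − ψ'(0⁻) = −(2mα/ℏ²)ψ(0) fixes κ = mα/ℏ² = 3.705.
Then E = −ℏ²κ²/(2m) = −mα²/(2ℏ²) = -13.73.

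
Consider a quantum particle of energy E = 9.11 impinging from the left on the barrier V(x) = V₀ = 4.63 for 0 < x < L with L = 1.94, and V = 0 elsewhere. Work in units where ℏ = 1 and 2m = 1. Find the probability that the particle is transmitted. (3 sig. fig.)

T = 0.919

E > V₀: inside the barrier k₂ = √(2m(E − V₀))/ℏ = 2.117, k₂L = 4.106.
Matching at both interfaces gives T⁻¹ = 1 + V₀² sin²(k₂L) / [4E(E − V₀)] = 1.089, hence T = 0.919.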